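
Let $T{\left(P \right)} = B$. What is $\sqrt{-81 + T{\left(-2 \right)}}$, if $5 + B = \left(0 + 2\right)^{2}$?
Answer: $i \sqrt{82} \approx 9.0554 i$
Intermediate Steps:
$B = -1$ ($B = -5 + \left(0 + 2\right)^{2} = -5 + 2^{2} = -5 + 4 = -1$)
$T{\left(P \right)} = -1$
$\sqrt{-81 + T{\left(-2 \right)}} = \sqrt{-81 - 1} = \sqrt{-82} = i \sqrt{82}$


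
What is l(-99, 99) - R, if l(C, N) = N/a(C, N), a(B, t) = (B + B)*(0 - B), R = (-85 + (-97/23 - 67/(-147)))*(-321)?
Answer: -6357983285/223146 ≈ -28492.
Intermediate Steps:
R = 32111021/1127 (R = (-85 + (-97*1/23 - 67*(-1/147)))*(-321) = (-85 + (-97/23 + 67/147))*(-321) = (-85 - 12718/3381)*(-321) = -300103/3381*(-321) = 32111021/1127 ≈ 28492.)
a(B, t) = -2*B² (a(B, t) = (2*B)*(-B) = -2*B²)
l(C, N) = -N/(2*C²) (l(C, N) = N/((-2*C²)) = N*(-1/(2*C²)) = -N/(2*C²))
l(-99, 99) - R = -½*99/(-99)² - 1*32111021/1127 = -½*99*1/9801 - 32111021/1127 = -1/198 - 32111021/1127 = -6357983285/223146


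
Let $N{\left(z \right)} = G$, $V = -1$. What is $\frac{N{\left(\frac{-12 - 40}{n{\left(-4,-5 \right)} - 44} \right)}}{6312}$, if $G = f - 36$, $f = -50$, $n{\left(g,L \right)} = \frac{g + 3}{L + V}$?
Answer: $- \frac{43}{3156} \approx -0.013625$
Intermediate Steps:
$n{\left(g,L \right)} = \frac{3 + g}{-1 + L}$ ($n{\left(g,L \right)} = \frac{g + 3}{L - 1} = \frac{3 + g}{-1 + L}$)
$G = -86$ ($G = -50 - 36 = -86$)
$N{\left(z \right)} = -86$
$\frac{N{\left(\frac{-12 - 40}{n{\left(-4,-5 \right)} - 44} \right)}}{6312} = - \frac{86}{6312} = \left(-86\right) \frac{1}{6312} = - \frac{43}{3156}$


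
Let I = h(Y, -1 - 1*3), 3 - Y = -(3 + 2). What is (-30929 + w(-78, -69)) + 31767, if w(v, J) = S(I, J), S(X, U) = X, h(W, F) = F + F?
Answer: 830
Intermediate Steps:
Y = 8 (Y = 3 - (-1)*(3 + 2) = 3 - (-1)*5 = 3 - 1*(-5) = 3 + 5 = 8)
h(W, F) = 2*F
I = -8 (I = 2*(-1 - 1*3) = 2*(-1 - 3) = 2*(-4) = -8)
w(v, J) = -8
(-30929 + w(-78, -69)) + 31767 = (-30929 - 8) + 31767 = -30937 + 31767 = 830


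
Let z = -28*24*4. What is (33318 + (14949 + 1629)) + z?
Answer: 47208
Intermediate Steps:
z = -2688 (z = -672*4 = -2688)
(33318 + (14949 + 1629)) + z = (33318 + (14949 + 1629)) - 2688 = (33318 + 16578) - 2688 = 49896 - 2688 = 47208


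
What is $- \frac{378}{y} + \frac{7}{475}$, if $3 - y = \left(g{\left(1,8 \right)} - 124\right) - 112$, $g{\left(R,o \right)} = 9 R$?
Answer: $- \frac{17794}{10925} \approx -1.6287$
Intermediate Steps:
$y = 230$ ($y = 3 - \left(\left(9 \cdot 1 - 124\right) - 112\right) = 3 - \left(\left(9 - 124\right) - 112\right) = 3 - \left(-115 - 112\right) = 3 - -227 = 3 + 227 = 230$)
$- \frac{378}{y} + \frac{7}{475} = - \frac{378}{230} + \frac{7}{475} = \left(-378\right) \frac{1}{230} + 7 \cdot \frac{1}{475} = - \frac{189}{115} + \frac{7}{475} = - \frac{17794}{10925}$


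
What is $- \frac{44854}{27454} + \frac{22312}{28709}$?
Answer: $- \frac{337579919}{394088443} \approx -0.85661$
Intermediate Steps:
$- \frac{44854}{27454} + \frac{22312}{28709} = \left(-44854\right) \frac{1}{27454} + 22312 \cdot \frac{1}{28709} = - \frac{22427}{13727} + \frac{22312}{28709} = - \frac{337579919}{394088443}$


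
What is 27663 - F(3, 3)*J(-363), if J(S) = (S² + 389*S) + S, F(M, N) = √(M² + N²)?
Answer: 27663 + 29403*√2 ≈ 69245.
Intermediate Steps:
J(S) = S² + 390*S
27663 - F(3, 3)*J(-363) = 27663 - √(3² + 3²)*(-363*(390 - 363)) = 27663 - √(9 + 9)*(-363*27) = 27663 - √18*(-9801) = 27663 - 3*√2*(-9801) = 27663 - (-29403)*√2 = 27663 + 29403*√2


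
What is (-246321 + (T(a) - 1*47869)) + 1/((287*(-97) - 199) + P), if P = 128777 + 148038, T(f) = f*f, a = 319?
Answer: -47871909332/248777 ≈ -1.9243e+5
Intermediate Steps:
T(f) = f**2
P = 276815
(-246321 + (T(a) - 1*47869)) + 1/((287*(-97) - 199) + P) = (-246321 + (319**2 - 1*47869)) + 1/((287*(-97) - 199) + 276815) = (-246321 + (101761 - 47869)) + 1/((-27839 - 199) + 276815) = (-246321 + 53892) + 1/(-28038 + 276815) = -192429 + 1/248777 = -47871909332/248777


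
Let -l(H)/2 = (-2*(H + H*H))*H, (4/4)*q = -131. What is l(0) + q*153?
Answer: -20043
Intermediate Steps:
q = -131
l(H) = -2*H*(-2*H - 2*H²) (l(H) = -2*(-2*(H + H*H))*H = -2*(-2*(H + H²))*H = -2*(-2*H - 2*H²)*H = -2*H*(-2*H - 2*H²))
l(0) + q*153 = 4*0²*(1 + 0) - 131*153 = 4*0*1 - 20043 = 0 - 20043 = -20043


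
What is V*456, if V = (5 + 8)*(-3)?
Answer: -17784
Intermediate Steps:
V = -39 (V = 13*(-3) = -39)
V*456 = -39*456 = -17784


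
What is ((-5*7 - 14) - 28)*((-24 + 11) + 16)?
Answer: -231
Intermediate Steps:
((-5*7 - 14) - 28)*((-24 + 11) + 16) = ((-35 - 14) - 28)*(-13 + 16) = (-49 - 28)*3 = -77*3 = -231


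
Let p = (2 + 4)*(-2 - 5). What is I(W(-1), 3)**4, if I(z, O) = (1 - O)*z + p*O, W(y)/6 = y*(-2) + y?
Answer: 362673936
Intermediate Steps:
W(y) = -6*y (W(y) = 6*(y*(-2) + y) = 6*(-2*y + y) = 6*(-y) = -6*y)
p = -42 (p = 6*(-7) = -42)
I(z, O) = -42*O + z*(1 - O) (I(z, O) = (1 - O)*z - 42*O = z*(1 - O) - 42*O = -42*O + z*(1 - O))
I(W(-1), 3)**4 = (-6*(-1) - 42*3 - 1*3*(-6*(-1)))**4 = (6 - 126 - 1*3*6)**4 = (6 - 126 - 18)**4 = (-138)**4 = 362673936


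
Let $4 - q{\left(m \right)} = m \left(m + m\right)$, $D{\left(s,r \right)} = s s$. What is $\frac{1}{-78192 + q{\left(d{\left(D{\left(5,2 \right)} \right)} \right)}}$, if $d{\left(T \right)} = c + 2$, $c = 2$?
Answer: $- \frac{1}{78220} \approx -1.2784 \cdot 10^{-5}$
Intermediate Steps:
$D{\left(s,r \right)} = s^{2}$
$d{\left(T \right)} = 4$ ($d{\left(T \right)} = 2 + 2 = 4$)
$q{\left(m \right)} = 4 - 2 m^{2}$ ($q{\left(m \right)} = 4 - m \left(m + m\right) = 4 - m 2 m = 4 - 2 m^{2}$)
$\frac{1}{-78192 + q{\left(d{\left(D{\left(5,2 \right)} \right)} \right)}} = \frac{1}{-78192 + \left(4 - 2 \cdot 4^{2}\right)} = \frac{1}{-78192 + \left(4 - 32\right)} = \frac{1}{-78192 - 28} = \frac{1}{-78220} = - \frac{1}{78220}$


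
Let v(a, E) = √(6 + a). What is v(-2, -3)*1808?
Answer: 3616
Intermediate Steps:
v(-2, -3)*1808 = √(6 - 2)*1808 = √4*1808 = 2*1808 = 3616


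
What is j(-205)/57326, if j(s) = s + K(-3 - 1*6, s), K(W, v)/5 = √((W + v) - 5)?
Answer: -205/57326 + 5*I*√219/57326 ≈ -0.003576 + 0.0012907*I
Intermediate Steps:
K(W, v) = 5*√(-5 + W + v) (K(W, v) = 5*√((W + v) - 5) = 5*√(-5 + W + v))
j(s) = s + 5*√(-14 + s) (j(s) = s + 5*√(-5 + (-3 - 1*6) + s) = s + 5*√(-5 + (-3 - 6) + s) = s + 5*√(-5 - 9 + s) = s + 5*√(-14 + s))
j(-205)/57326 = (-205 + 5*√(-14 - 205))/57326 = (-205 + 5*√(-219))*(1/57326) = (-205 + 5*(I*√219))*(1/57326) = (-205 + 5*I*√219)*(1/57326) = -205/57326 + 5*I*√219/57326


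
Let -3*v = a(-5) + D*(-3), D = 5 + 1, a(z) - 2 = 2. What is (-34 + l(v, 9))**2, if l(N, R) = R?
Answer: 625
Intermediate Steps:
a(z) = 4 (a(z) = 2 + 2 = 4)
D = 6
v = 14/3 (v = -(4 + 6*(-3))/3 = -(4 - 18)/3 = -1/3*(-14) = 14/3 ≈ 4.6667)
(-34 + l(v, 9))**2 = (-34 + 9)**2 = (-25)**2 = 625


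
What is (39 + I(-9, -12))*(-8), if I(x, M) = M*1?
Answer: -216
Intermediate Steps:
I(x, M) = M
(39 + I(-9, -12))*(-8) = (39 - 12)*(-8) = 27*(-8) = -216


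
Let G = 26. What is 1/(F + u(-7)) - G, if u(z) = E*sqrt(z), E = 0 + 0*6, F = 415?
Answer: -10789/415 ≈ -25.998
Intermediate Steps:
E = 0 (E = 0 + 0 = 0)
u(z) = 0 (u(z) = 0*sqrt(z) = 0)
1/(F + u(-7)) - G = 1/(415 + 0) - 1*26 = 1/415 - 26 = -10789/415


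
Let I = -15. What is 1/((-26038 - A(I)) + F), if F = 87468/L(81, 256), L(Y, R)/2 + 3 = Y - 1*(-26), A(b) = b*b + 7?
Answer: -52/1344173 ≈ -3.8686e-5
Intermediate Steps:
A(b) = 7 + b² (A(b) = b² + 7 = 7 + b²)
L(Y, R) = 46 + 2*Y (L(Y, R) = -6 + 2*(Y - 1*(-26)) = -6 + 2*(Y + 26) = -6 + 2*(26 + Y) = -6 + (52 + 2*Y) = 46 + 2*Y)
F = 21867/52 (F = 87468/(46 + 2*81) = 87468/(46 + 162) = 87468/208 = 87468*(1/208) = 21867/52 ≈ 420.52)
1/((-26038 - A(I)) + F) = 1/((-26038 - (7 + (-15)²)) + 21867/52) = 1/((-26038 - (7 + 225)) + 21867/52) = 1/((-26038 - 1*232) + 21867/52) = 1/((-26038 - 232) + 21867/52) = 1/(-26270 + 21867/52) = 1/(-1344173/52) = -52/1344173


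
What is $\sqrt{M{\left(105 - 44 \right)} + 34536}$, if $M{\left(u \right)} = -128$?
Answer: $2 \sqrt{8602} \approx 185.49$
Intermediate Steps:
$\sqrt{M{\left(105 - 44 \right)} + 34536} = \sqrt{-128 + 34536} = \sqrt{34408} = 2 \sqrt{8602}$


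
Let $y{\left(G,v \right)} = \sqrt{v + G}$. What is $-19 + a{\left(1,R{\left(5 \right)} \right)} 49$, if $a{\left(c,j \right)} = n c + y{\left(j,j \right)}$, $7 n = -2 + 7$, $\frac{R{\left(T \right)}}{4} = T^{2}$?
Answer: $16 + 490 \sqrt{2} \approx 708.96$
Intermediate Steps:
$R{\left(T \right)} = 4 T^{2}$
$y{\left(G,v \right)} = \sqrt{G + v}$
$n = \frac{5}{7}$ ($n = \frac{-2 + 7}{7} = \frac{1}{7} \cdot 5 = \frac{5}{7} \approx 0.71429$)
$a{\left(c,j \right)} = \frac{5 c}{7} + \sqrt{2} \sqrt{j}$ ($a{\left(c,j \right)} = \frac{5 c}{7} + \sqrt{j + j} = \frac{5 c}{7} + \sqrt{2 j} = \frac{5 c}{7} + \sqrt{2} \sqrt{j}$)
$-19 + a{\left(1,R{\left(5 \right)} \right)} 49 = -19 + \left(\frac{5}{7} \cdot 1 + \sqrt{2} \sqrt{4 \cdot 5^{2}}\right) 49 = -19 + \left(\frac{5}{7} + \sqrt{2} \sqrt{4 \cdot 25}\right) 49 = -19 + \left(\frac{5}{7} + \sqrt{2} \sqrt{100}\right) 49 = -19 + \left(\frac{5}{7} + \sqrt{2} \cdot 10\right) 49 = -19 + \left(\frac{5}{7} + 10 \sqrt{2}\right) 49 = -19 + \left(35 + 490 \sqrt{2}\right) = 16 + 490 \sqrt{2}$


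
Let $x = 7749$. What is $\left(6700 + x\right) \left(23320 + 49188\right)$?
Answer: $1047668092$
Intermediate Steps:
$\left(6700 + x\right) \left(23320 + 49188\right) = \left(6700 + 7749\right) \left(23320 + 49188\right) = 14449 \cdot 72508 = 1047668092$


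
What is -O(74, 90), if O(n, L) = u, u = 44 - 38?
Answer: -6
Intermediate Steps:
u = 6
O(n, L) = 6
-O(74, 90) = -1*6 = -6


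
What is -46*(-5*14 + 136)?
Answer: -3036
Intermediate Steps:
-46*(-5*14 + 136) = -46*(-70 + 136) = -46*66 = -3036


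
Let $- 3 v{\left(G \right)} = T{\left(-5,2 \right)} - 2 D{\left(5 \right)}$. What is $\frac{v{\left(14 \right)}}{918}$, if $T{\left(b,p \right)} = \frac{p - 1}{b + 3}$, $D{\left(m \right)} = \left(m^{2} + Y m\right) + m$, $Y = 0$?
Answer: $\frac{121}{5508} \approx 0.021968$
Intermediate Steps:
$D{\left(m \right)} = m + m^{2}$ ($D{\left(m \right)} = \left(m^{2} + 0 m\right) + m = \left(m^{2} + 0\right) + m = m^{2} + m = m + m^{2}$)
$T{\left(b,p \right)} = \frac{-1 + p}{3 + b}$
$v{\left(G \right)} = \frac{121}{6}$ ($v{\left(G \right)} = - \frac{\frac{-1 + 2}{3 - 5} - 2 \cdot 5 \left(1 + 5\right)}{3} = - \frac{\frac{1}{-2} \cdot 1 - 2 \cdot 5 \cdot 6}{3} = - \frac{\left(- \frac{1}{2}\right) 1 - 60}{3} = - \frac{- \frac{1}{2} - 60}{3} = \left(- \frac{1}{3}\right) \left(- \frac{121}{2}\right) = \frac{121}{6}$)
$\frac{v{\left(14 \right)}}{918} = \frac{121}{6 \cdot 918} = \frac{121}{6} \cdot \frac{1}{918} = \frac{121}{5508}$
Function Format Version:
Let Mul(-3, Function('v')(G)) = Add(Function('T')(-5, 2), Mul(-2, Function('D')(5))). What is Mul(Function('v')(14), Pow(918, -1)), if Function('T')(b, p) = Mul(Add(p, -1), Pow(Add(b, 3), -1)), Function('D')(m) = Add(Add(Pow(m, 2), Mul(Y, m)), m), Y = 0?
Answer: Rational(121, 5508) ≈ 0.021968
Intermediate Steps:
Function('D')(m) = Add(m, Pow(m, 2)) (Function('D')(m) = Add(Add(Pow(m, 2), Mul(0, m)), m) = Add(Add(Pow(m, 2), 0), m) = Add(Pow(m, 2), m) = Add(m, Pow(m, 2)))
Function('T')(b, p) = Mul(Pow(Add(3, b), -1), Add(-1, p)) (Function('T')(b, p) = Mul(Add(-1, p), Pow(Add(3, b), -1)) = Mul(Pow(Add(3, b), -1), Add(-1, p)))
Function('v')(G) = Rational(121, 6) (Function('v')(G) = Mul(Rational(-1, 3), Add(Mul(Pow(Add(3, -5), -1), Add(-1, 2)), Mul(-2, Mul(5, Add(1, 5))))) = Mul(Rational(-1, 3), Add(Mul(Pow(-2, -1), 1), Mul(-2, Mul(5, 6)))) = Mul(Rational(-1, 3), Add(Mul(Rational(-1, 2), 1), Mul(-2, 30))) = Mul(Rational(-1, 3), Add(Rational(-1, 2), -60)) = Mul(Rational(-1, 3), Rational(-121, 2)) = Rational(121, 6))
Mul(Function('v')(14), Pow(918, -1)) = Mul(Rational(121, 6), Pow(918, -1)) = Mul(Rational(121, 6), Rational(1, 918)) = Rational(121, 5508)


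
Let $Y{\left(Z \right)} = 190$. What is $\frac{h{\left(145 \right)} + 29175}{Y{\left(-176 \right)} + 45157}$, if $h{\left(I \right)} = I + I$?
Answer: $\frac{29465}{45347} \approx 0.64977$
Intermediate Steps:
$h{\left(I \right)} = 2 I$
$\frac{h{\left(145 \right)} + 29175}{Y{\left(-176 \right)} + 45157} = \frac{2 \cdot 145 + 29175}{190 + 45157} = \frac{290 + 29175}{45347} = 29465 \cdot \frac{1}{45347} = \frac{29465}{45347}$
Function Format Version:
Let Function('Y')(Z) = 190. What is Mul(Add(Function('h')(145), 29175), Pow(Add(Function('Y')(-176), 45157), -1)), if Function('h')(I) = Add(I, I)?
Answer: Rational(29465, 45347) ≈ 0.64977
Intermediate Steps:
Function('h')(I) = Mul(2, I)
Mul(Add(Function('h')(145), 29175), Pow(Add(Function('Y')(-176), 45157), -1)) = Mul(Add(Mul(2, 145), 29175), Pow(Add(190, 45157), -1)) = Mul(Add(290, 29175), Pow(45347, -1)) = Mul(29465, Rational(1, 45347)) = Rational(29465, 45347)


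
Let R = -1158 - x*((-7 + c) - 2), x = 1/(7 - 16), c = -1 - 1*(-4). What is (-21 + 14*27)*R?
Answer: -413644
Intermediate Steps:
c = 3 (c = -1 + 4 = 3)
x = -1/9 (x = 1/(-9) = -1/9 ≈ -0.11111)
R = -3476/3 (R = -1158 - (-1)*((-7 + 3) - 2)/9 = -1158 - (-1)*(-4 - 2)/9 = -1158 - (-1)*(-6)/9 = -1158 - 1*2/3 = -1158 - 2/3 = -3476/3 ≈ -1158.7)
(-21 + 14*27)*R = (-21 + 14*27)*(-3476/3) = (-21 + 378)*(-3476/3) = 357*(-3476/3) = -413644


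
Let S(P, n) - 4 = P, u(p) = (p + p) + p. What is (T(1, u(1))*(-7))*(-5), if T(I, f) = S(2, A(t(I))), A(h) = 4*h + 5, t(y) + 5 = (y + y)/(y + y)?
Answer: 210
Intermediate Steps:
u(p) = 3*p (u(p) = 2*p + p = 3*p)
t(y) = -4 (t(y) = -5 + (y + y)/(y + y) = -5 + (2*y)/((2*y)) = -5 + (2*y)*(1/(2*y)) = -5 + 1 = -4)
A(h) = 5 + 4*h
S(P, n) = 4 + P
T(I, f) = 6 (T(I, f) = 4 + 2 = 6)
(T(1, u(1))*(-7))*(-5) = (6*(-7))*(-5) = -42*(-5) = 210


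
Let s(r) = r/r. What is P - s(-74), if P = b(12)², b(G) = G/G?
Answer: 0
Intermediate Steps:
b(G) = 1
P = 1 (P = 1² = 1)
s(r) = 1
P - s(-74) = 1 - 1*1 = 1 - 1 = 0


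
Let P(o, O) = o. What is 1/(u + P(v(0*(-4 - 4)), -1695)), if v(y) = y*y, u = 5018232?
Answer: 1/5018232 ≈ 1.9927e-7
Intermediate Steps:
v(y) = y²
1/(u + P(v(0*(-4 - 4)), -1695)) = 1/(5018232 + (0*(-4 - 4))²) = 1/(5018232 + (0*(-8))²) = 1/(5018232 + 0²) = 1/(5018232 + 0) = 1/5018232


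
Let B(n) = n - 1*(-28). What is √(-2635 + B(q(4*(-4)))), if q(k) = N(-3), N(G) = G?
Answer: 3*I*√290 ≈ 51.088*I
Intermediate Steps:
q(k) = -3
B(n) = 28 + n (B(n) = n + 28 = 28 + n)
√(-2635 + B(q(4*(-4)))) = √(-2635 + (28 - 3)) = √(-2635 + 25) = √(-2610) = 3*I*√290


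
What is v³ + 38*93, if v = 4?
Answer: 3598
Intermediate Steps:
v³ + 38*93 = 4³ + 38*93 = 64 + 3534 = 3598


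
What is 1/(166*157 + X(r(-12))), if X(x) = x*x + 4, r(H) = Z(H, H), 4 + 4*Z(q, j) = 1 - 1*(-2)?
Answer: 16/417057 ≈ 3.8364e-5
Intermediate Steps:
Z(q, j) = -1/4 (Z(q, j) = -1 + (1 - 1*(-2))/4 = -1 + (1 + 2)/4 = -1 + (1/4)*3 = -1 + 3/4 = -1/4)
r(H) = -1/4
X(x) = 4 + x**2 (X(x) = x**2 + 4 = 4 + x**2)
1/(166*157 + X(r(-12))) = 1/(166*157 + (4 + (-1/4)**2)) = 1/(26062 + (4 + 1/16)) = 1/(26062 + 65/16) = 1/(417057/16) = 16/417057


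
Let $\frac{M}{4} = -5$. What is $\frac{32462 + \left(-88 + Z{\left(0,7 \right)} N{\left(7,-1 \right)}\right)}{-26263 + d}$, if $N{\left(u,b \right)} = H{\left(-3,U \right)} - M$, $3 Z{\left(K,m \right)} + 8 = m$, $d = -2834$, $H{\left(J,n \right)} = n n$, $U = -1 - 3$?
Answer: $- \frac{32362}{29097} \approx -1.1122$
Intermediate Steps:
$M = -20$ ($M = 4 \left(-5\right) = -20$)
$U = -4$ ($U = -1 - 3 = -4$)
$H{\left(J,n \right)} = n^{2}$
$Z{\left(K,m \right)} = - \frac{8}{3} + \frac{m}{3}$
$N{\left(u,b \right)} = 36$ ($N{\left(u,b \right)} = \left(-4\right)^{2} - -20 = 16 + 20 = 36$)
$\frac{32462 + \left(-88 + Z{\left(0,7 \right)} N{\left(7,-1 \right)}\right)}{-26263 + d} = \frac{32462 - \left(88 - \left(- \frac{8}{3} + \frac{1}{3} \cdot 7\right) 36\right)}{-26263 - 2834} = \frac{32462 - \left(88 - \left(- \frac{8}{3} + \frac{7}{3}\right) 36\right)}{-29097} = \left(32462 - 100\right) \left(- \frac{1}{29097}\right) = 32362 \left(- \frac{1}{29097}\right) = - \frac{32362}{29097}$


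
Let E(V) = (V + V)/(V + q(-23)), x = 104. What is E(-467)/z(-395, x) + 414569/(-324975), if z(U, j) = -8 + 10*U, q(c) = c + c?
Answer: -140344468496/109974464775 ≈ -1.2762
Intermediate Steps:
q(c) = 2*c
E(V) = 2*V/(-46 + V) (E(V) = (V + V)/(V + 2*(-23)) = (2*V)/(V - 46) = (2*V)/(-46 + V) = 2*V/(-46 + V))
E(-467)/z(-395, x) + 414569/(-324975) = (2*(-467)/(-46 - 467))/(-8 + 10*(-395)) + 414569/(-324975) = (2*(-467)/(-513))/(-8 - 3950) + 414569*(-1/324975) = (2*(-467)*(-1/513))/(-3958) - 414569/324975 = (934/513)*(-1/3958) - 414569/324975 = -467/1015227 - 414569/324975 = -140344468496/109974464775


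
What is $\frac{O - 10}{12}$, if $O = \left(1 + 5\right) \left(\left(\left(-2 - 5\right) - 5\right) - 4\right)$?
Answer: $- \frac{53}{6} \approx -8.8333$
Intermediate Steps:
$O = -96$ ($O = 6 \left(\left(-7 - 5\right) + \left(-4 + 0\right)\right) = 6 \left(-12 - 4\right) = 6 \left(-16\right) = -96$)
$\frac{O - 10}{12} = \frac{-96 - 10}{12} = \left(-96 - 10\right) \frac{1}{12} = \left(-106\right) \frac{1}{12} = - \frac{53}{6}$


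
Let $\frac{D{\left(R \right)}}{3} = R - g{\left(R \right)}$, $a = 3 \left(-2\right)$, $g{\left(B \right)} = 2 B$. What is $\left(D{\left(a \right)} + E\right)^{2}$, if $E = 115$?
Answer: $17689$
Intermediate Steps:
$a = -6$
$D{\left(R \right)} = - 3 R$ ($D{\left(R \right)} = 3 \left(R - 2 R\right) = 3 \left(- R\right) = - 3 R$)
$\left(D{\left(a \right)} + E\right)^{2} = \left(\left(-3\right) \left(-6\right) + 115\right)^{2} = \left(18 + 115\right)^{2} = 133^{2} = 17689$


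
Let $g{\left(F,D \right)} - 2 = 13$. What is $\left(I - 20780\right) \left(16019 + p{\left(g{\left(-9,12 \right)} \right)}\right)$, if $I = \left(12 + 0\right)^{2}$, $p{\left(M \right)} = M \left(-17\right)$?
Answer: $-325305904$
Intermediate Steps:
$g{\left(F,D \right)} = 15$ ($g{\left(F,D \right)} = 2 + 13 = 15$)
$p{\left(M \right)} = - 17 M$
$I = 144$ ($I = 12^{2} = 144$)
$\left(I - 20780\right) \left(16019 + p{\left(g{\left(-9,12 \right)} \right)}\right) = \left(144 - 20780\right) \left(16019 - 255\right) = - 20636 \left(16019 - 255\right) = \left(-20636\right) 15764 = -325305904$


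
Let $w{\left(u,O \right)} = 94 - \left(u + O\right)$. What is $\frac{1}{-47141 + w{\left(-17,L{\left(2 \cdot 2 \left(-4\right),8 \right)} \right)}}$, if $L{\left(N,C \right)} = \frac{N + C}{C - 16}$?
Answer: $- \frac{1}{47031} \approx -2.1263 \cdot 10^{-5}$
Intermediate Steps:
$L{\left(N,C \right)} = \frac{C + N}{-16 + C}$
$w{\left(u,O \right)} = 94 - O - u$ ($w{\left(u,O \right)} = 94 - \left(O + u\right) = 94 - O - u$)
$\frac{1}{-47141 + w{\left(-17,L{\left(2 \cdot 2 \left(-4\right),8 \right)} \right)}} = \frac{1}{-47141 - \left(-111 + \frac{8 + 2 \cdot 2 \left(-4\right)}{-16 + 8}\right)} = \frac{1}{-47141 + \left(94 - \frac{8 + 4 \left(-4\right)}{-8} + 17\right)} = \frac{1}{-47141 + \left(94 - - \frac{8 - 16}{8} + 17\right)} = \frac{1}{-47141 + \left(94 - \left(- \frac{1}{8}\right) \left(-8\right) + 17\right)} = \frac{1}{-47141 + \left(94 - 1 + 17\right)} = \frac{1}{-47141 + 110} = \frac{1}{-47031} = - \frac{1}{47031}$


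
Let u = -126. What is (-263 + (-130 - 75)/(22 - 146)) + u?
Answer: -48031/124 ≈ -387.35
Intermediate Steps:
(-263 + (-130 - 75)/(22 - 146)) + u = (-263 + (-130 - 75)/(22 - 146)) - 126 = (-263 - 205/(-124)) - 126 = (-263 - 205*(-1/124)) - 126 = (-263 + 205/124) - 126 = -32407/124 - 126 = -48031/124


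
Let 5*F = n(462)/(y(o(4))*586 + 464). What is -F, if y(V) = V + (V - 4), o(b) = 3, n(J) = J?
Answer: -231/4090 ≈ -0.056479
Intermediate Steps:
y(V) = -4 + 2*V (y(V) = V + (-4 + V) = -4 + 2*V)
F = 231/4090 (F = (462/((-4 + 2*3)*586 + 464))/5 = (462/((-4 + 6)*586 + 464))/5 = (462/(2*586 + 464))/5 = (462/(1172 + 464))/5 = (462/1636)/5 = (462*(1/1636))/5 = (⅕)*(231/818) = 231/4090 ≈ 0.056479)
-F = -1*231/4090 = -231/4090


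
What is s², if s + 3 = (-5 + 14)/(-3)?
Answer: 36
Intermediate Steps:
s = -6 (s = -3 + (-5 + 14)/(-3) = -3 + 9*(-⅓) = -3 - 3 = -6)
s² = (-6)² = 36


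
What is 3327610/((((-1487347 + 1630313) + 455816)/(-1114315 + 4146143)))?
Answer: 5044370585540/299391 ≈ 1.6849e+7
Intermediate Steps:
3327610/((((-1487347 + 1630313) + 455816)/(-1114315 + 4146143))) = 3327610/(((142966 + 455816)/3031828)) = 3327610/((598782*(1/3031828))) = 3327610/(299391/1515914) = 3327610*(1515914/299391) = 5044370585540/299391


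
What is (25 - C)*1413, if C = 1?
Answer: 33912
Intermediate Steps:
(25 - C)*1413 = (25 - 1*1)*1413 = (25 - 1)*1413 = 24*1413 = 33912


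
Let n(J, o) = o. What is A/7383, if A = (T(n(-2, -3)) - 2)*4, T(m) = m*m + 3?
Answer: 40/7383 ≈ 0.0054179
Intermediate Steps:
T(m) = 3 + m² (T(m) = m² + 3 = 3 + m²)
A = 40 (A = ((3 + (-3)²) - 2)*4 = ((3 + 9) - 2)*4 = (12 - 2)*4 = 10*4 = 40)
A/7383 = 40/7383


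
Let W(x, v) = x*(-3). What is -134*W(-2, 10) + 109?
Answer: -695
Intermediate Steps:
W(x, v) = -3*x
-134*W(-2, 10) + 109 = -(-402)*(-2) + 109 = -134*6 + 109 = -804 + 109 = -695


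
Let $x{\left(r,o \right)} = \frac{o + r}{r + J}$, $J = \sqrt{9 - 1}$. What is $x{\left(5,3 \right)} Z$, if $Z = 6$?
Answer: $\frac{240}{17} - \frac{96 \sqrt{2}}{17} \approx 6.1315$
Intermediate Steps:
$J = 2 \sqrt{2}$ ($J = \sqrt{8} = 2 \sqrt{2} \approx 2.8284$)
$x{\left(r,o \right)} = \frac{o + r}{r + 2 \sqrt{2}}$
$x{\left(5,3 \right)} Z = \frac{3 + 5}{5 + 2 \sqrt{2}} \cdot 6 = \frac{1}{5 + 2 \sqrt{2}} \cdot 8 \cdot 6 = \frac{8}{5 + 2 \sqrt{2}} \cdot 6 = \frac{48}{5 + 2 \sqrt{2}}$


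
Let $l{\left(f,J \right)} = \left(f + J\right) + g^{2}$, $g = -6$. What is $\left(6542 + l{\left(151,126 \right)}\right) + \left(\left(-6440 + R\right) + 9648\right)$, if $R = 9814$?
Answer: $19877$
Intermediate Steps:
$l{\left(f,J \right)} = 36 + J + f$ ($l{\left(f,J \right)} = \left(f + J\right) + \left(-6\right)^{2} = \left(J + f\right) + 36 = 36 + J + f$)
$\left(6542 + l{\left(151,126 \right)}\right) + \left(\left(-6440 + R\right) + 9648\right) = \left(6542 + \left(36 + 126 + 151\right)\right) + \left(\left(-6440 + 9814\right) + 9648\right) = \left(6542 + 313\right) + \left(3374 + 9648\right) = 6855 + 13022 = 19877$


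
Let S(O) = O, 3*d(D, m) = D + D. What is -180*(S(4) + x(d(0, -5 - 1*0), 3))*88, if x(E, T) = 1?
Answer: -79200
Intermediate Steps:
d(D, m) = 2*D/3 (d(D, m) = (D + D)/3 = (2*D)/3 = 2*D/3)
-180*(S(4) + x(d(0, -5 - 1*0), 3))*88 = -180*(4 + 1)*88 = -180*5*88 = -36*25*88 = -900*88 = -79200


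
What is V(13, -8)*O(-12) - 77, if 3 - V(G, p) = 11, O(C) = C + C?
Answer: 115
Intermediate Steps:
O(C) = 2*C
V(G, p) = -8 (V(G, p) = 3 - 1*11 = 3 - 11 = -8)
V(13, -8)*O(-12) - 77 = -16*(-12) - 77 = -8*(-24) - 77 = 192 - 77 = 115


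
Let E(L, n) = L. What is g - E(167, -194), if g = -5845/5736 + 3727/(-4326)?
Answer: -232810603/1378552 ≈ -168.88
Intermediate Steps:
g = -2592419/1378552 (g = -5845*1/5736 + 3727*(-1/4326) = -5845/5736 - 3727/4326 = -2592419/1378552 ≈ -1.8805)
g - E(167, -194) = -2592419/1378552 - 1*167 = -2592419/1378552 - 167 = -232810603/1378552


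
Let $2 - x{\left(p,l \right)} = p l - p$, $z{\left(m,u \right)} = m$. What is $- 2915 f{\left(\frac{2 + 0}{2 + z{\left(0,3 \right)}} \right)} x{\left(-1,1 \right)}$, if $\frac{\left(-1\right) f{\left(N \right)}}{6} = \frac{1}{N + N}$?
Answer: $17490$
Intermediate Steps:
$f{\left(N \right)} = - \frac{3}{N}$ ($f{\left(N \right)} = - \frac{6}{N + N} = - \frac{6}{2 N} = - 6 \frac{1}{2 N} = - \frac{3}{N}$)
$x{\left(p,l \right)} = 2 + p - l p$ ($x{\left(p,l \right)} = 2 - \left(p l - p\right) = 2 - \left(l p - p\right) = 2 - \left(- p + l p\right) = 2 + p - l p$)
$- 2915 f{\left(\frac{2 + 0}{2 + z{\left(0,3 \right)}} \right)} x{\left(-1,1 \right)} = - 2915 - \frac{3}{\left(2 + 0\right) \frac{1}{2 + 0}} \left(2 - 1 - 1 \left(-1\right)\right) = - 2915 - \frac{3}{2 \cdot \frac{1}{2}} \left(2 - 1 + 1\right) = - 2915 - \frac{3}{2 \cdot \frac{1}{2}} \cdot 2 = - 2915 - \frac{3}{1} \cdot 2 = - 2915 \left(-3\right) 1 \cdot 2 = - 2915 \left(\left(-3\right) 2\right) = \left(-2915\right) \left(-6\right) = 17490$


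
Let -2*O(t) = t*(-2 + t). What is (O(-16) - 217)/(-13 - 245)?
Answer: 361/258 ≈ 1.3992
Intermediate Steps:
O(t) = -t*(-2 + t)/2
(O(-16) - 217)/(-13 - 245) = ((½)*(-16)*(2 - 1*(-16)) - 217)/(-13 - 245) = ((½)*(-16)*(2 + 16) - 217)/(-258) = ((½)*(-16)*18 - 217)*(-1/258) = (-144 - 217)*(-1/258) = -361*(-1/258) = 361/258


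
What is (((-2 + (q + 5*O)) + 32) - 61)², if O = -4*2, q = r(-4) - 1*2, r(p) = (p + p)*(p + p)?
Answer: 81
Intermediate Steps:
r(p) = 4*p² (r(p) = (2*p)*(2*p) = 4*p²)
q = 62 (q = 4*(-4)² - 1*2 = 4*16 - 2 = 64 - 2 = 62)
O = -8
(((-2 + (q + 5*O)) + 32) - 61)² = (((-2 + (62 + 5*(-8))) + 32) - 61)² = (((-2 + (62 - 40)) + 32) - 61)² = (((-2 + 22) + 32) - 61)² = ((20 + 32) - 61)² = (52 - 61)² = (-9)² = 81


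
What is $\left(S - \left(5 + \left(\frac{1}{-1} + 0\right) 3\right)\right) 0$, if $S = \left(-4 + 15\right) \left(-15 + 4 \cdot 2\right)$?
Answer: $0$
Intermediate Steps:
$S = -77$ ($S = 11 \left(-15 + 8\right) = 11 \left(-7\right) = -77$)
$\left(S - \left(5 + \left(\frac{1}{-1} + 0\right) 3\right)\right) 0 = \left(-77 - \left(5 + \left(\frac{1}{-1} + 0\right) 3\right)\right) 0 = \left(-77 - \left(5 + \left(-1 + 0\right) 3\right)\right) 0 = \left(-77 - \left(5 - 3\right)\right) 0 = \left(-77 - 2\right) 0 = \left(-79\right) 0 = 0$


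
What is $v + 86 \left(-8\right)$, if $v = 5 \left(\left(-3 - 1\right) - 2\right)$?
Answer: $-718$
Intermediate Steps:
$v = -30$ ($v = 5 \left(-4 - 2\right) = 5 \left(-6\right) = -30$)
$v + 86 \left(-8\right) = -30 + 86 \left(-8\right) = -30 - 688 = -718$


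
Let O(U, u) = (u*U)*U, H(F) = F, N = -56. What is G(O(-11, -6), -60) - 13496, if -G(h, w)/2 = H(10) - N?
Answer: -13628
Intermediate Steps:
O(U, u) = u*U² (O(U, u) = (U*u)*U = u*U²)
G(h, w) = -132 (G(h, w) = -2*(10 - 1*(-56)) = -2*(10 + 56) = -2*66 = -132)
G(O(-11, -6), -60) - 13496 = -132 - 13496 = -13628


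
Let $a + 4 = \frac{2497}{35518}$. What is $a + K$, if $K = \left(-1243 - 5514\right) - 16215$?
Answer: $- \frac{816059071}{35518} \approx -22976.0$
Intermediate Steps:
$a = - \frac{139575}{35518}$ ($a = -4 + \frac{2497}{35518} = - \frac{139575}{35518} \approx -3.9297$)
$K = -22972$ ($K = -6757 - 16215 = -22972$)
$a + K = - \frac{139575}{35518} - 22972 = - \frac{816059071}{35518}$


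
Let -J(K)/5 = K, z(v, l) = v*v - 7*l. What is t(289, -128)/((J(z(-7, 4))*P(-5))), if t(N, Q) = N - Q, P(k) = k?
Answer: 139/175 ≈ 0.79429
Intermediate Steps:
z(v, l) = v**2 - 7*l
J(K) = -5*K
t(289, -128)/((J(z(-7, 4))*P(-5))) = (289 - 1*(-128))/((-5*((-7)**2 - 7*4)*(-5))) = (289 + 128)/((-5*(49 - 28)*(-5))) = 417/((-5*21*(-5))) = 417/((-105*(-5))) = 417/525 = 417*(1/525) = 139/175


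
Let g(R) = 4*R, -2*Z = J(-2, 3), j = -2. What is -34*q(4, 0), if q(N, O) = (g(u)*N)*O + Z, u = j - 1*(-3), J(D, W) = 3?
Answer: 51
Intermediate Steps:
Z = -3/2 (Z = -½*3 = -3/2 ≈ -1.5000)
u = 1 (u = -2 - 1*(-3) = -2 + 3 = 1)
q(N, O) = -3/2 + 4*N*O (q(N, O) = ((4*1)*N)*O - 3/2 = (4*N)*O - 3/2 = 4*N*O - 3/2 = -3/2 + 4*N*O)
-34*q(4, 0) = -34*(-3/2 + 4*4*0) = -34*(-3/2 + 0) = -34*(-3/2) = 51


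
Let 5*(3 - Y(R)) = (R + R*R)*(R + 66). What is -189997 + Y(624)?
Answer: -54009994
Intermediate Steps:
Y(R) = 3 - (66 + R)*(R + R²)/5 (Y(R) = 3 - (R + R*R)*(R + 66)/5 = 3 - (R + R²)*(66 + R)/5 = 3 - (66 + R)*(R + R²)/5)
-189997 + Y(624) = -189997 + (3 - 67/5*624² - 66/5*624 - ⅕*624³) = -189997 + (3 - 67/5*389376 - 41184/5 - ⅕*242970624) = -189997 + (3 - 26088192/5 - 41184/5 - 242970624/5) = -189997 - 53819997 = -54009994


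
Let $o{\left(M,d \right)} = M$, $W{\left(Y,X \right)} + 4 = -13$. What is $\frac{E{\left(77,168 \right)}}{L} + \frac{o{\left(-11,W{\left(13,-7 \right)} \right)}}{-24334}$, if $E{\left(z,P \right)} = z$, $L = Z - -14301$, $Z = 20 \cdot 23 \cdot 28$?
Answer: $\frac{28217}{8589902} \approx 0.0032849$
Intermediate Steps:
$Z = 12880$ ($Z = 460 \cdot 28 = 12880$)
$W{\left(Y,X \right)} = -17$ ($W{\left(Y,X \right)} = -4 - 13 = -17$)
$L = 27181$ ($L = 12880 - -14301 = 12880 + 14301 = 27181$)
$\frac{E{\left(77,168 \right)}}{L} + \frac{o{\left(-11,W{\left(13,-7 \right)} \right)}}{-24334} = \frac{77}{27181} - \frac{11}{-24334} = 77 \cdot \frac{1}{27181} - - \frac{11}{24334} = \frac{1}{353} + \frac{11}{24334} = \frac{28217}{8589902}$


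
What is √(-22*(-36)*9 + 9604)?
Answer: 2*√4183 ≈ 129.35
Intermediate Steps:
√(-22*(-36)*9 + 9604) = √(792*9 + 9604) = √(7128 + 9604) = √16732 = 2*√4183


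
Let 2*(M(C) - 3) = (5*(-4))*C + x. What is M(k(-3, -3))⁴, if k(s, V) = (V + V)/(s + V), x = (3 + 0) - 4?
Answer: 50625/16 ≈ 3164.1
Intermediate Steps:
x = -1 (x = 3 - 4 = -1)
k(s, V) = 2*V/(V + s) (k(s, V) = (2*V)/(V + s) = 2*V/(V + s))
M(C) = 5/2 - 10*C (M(C) = 3 + ((5*(-4))*C - 1)/2 = 3 + (-20*C - 1)/2 = 3 + (-1 - 20*C)/2 = 3 + (-½ - 10*C) = 5/2 - 10*C)
M(k(-3, -3))⁴ = (5/2 - 20*(-3)/(-3 - 3))⁴ = (5/2 - 20*(-3)/(-6))⁴ = (5/2 - 20*(-3)*(-1)/6)⁴ = (5/2 - 10*1)⁴ = (5/2 - 10)⁴ = (-15/2)⁴ = 50625/16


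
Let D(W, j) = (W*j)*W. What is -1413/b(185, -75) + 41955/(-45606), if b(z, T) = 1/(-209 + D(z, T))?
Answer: 55142057883799/15202 ≈ 3.6273e+9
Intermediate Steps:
D(W, j) = j*W²
b(z, T) = 1/(-209 + T*z²)
-1413/b(185, -75) + 41955/(-45606) = -1413/(1/(-209 - 75*185²)) + 41955/(-45606) = -1413/(1/(-209 - 75*34225)) + 41955*(-1/45606) = -1413/(1/(-209 - 2566875)) - 13985/15202 = -1413/(1/(-2567084)) - 13985/15202 = -1413/(-1/2567084) - 13985/15202 = -1413*(-2567084) - 13985/15202 = 3627289692 - 13985/15202 = 55142057883799/15202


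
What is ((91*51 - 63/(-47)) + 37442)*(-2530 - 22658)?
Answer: -49820957232/47 ≈ -1.0600e+9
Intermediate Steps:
((91*51 - 63/(-47)) + 37442)*(-2530 - 22658) = ((4641 - 63*(-1/47)) + 37442)*(-25188) = ((4641 + 63/47) + 37442)*(-25188) = (218190/47 + 37442)*(-25188) = (1977964/47)*(-25188) = -49820957232/47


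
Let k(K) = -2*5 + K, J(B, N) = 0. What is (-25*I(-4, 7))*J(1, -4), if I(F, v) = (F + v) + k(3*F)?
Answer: 0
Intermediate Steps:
k(K) = -10 + K
I(F, v) = -10 + v + 4*F (I(F, v) = (F + v) + (-10 + 3*F) = -10 + v + 4*F)
(-25*I(-4, 7))*J(1, -4) = -25*(-10 + 7 + 4*(-4))*0 = -25*(-10 + 7 - 16)*0 = -25*(-19)*0 = 475*0 = 0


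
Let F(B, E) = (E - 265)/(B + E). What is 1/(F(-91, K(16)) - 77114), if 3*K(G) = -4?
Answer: -277/21359779 ≈ -1.2968e-5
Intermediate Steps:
K(G) = -4/3 (K(G) = (⅓)*(-4) = -4/3)
F(B, E) = (-265 + E)/(B + E)
1/(F(-91, K(16)) - 77114) = 1/((-265 - 4/3)/(-91 - 4/3) - 77114) = 1/(-799/3/(-277/3) - 77114) = 1/(-3/277*(-799/3) - 77114) = 1/(799/277 - 77114) = 1/(-21359779/277) = -277/21359779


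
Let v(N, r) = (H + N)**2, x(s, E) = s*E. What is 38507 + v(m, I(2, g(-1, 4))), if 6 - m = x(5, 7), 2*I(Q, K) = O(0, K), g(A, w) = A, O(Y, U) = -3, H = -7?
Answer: 39803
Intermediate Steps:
I(Q, K) = -3/2 (I(Q, K) = (1/2)*(-3) = -3/2)
x(s, E) = E*s
m = -29 (m = 6 - 7*5 = 6 - 1*35 = 6 - 35 = -29)
v(N, r) = (-7 + N)**2
38507 + v(m, I(2, g(-1, 4))) = 38507 + (-7 - 29)**2 = 38507 + (-36)**2 = 38507 + 1296 = 39803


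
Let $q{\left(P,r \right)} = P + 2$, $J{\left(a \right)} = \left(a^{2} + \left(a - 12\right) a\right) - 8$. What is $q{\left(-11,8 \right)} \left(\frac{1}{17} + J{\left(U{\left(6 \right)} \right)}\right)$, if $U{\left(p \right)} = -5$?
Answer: $- \frac{15615}{17} \approx -918.53$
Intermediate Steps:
$J{\left(a \right)} = -8 + a^{2} + a \left(-12 + a\right)$ ($J{\left(a \right)} = \left(a^{2} + \left(-12 + a\right) a\right) - 8 = \left(a^{2} + a \left(-12 + a\right)\right) - 8 = -8 + a^{2} + a \left(-12 + a\right)$)
$q{\left(P,r \right)} = 2 + P$
$q{\left(-11,8 \right)} \left(\frac{1}{17} + J{\left(U{\left(6 \right)} \right)}\right) = \left(2 - 11\right) \left(\frac{1}{17} - \left(-52 - 50\right)\right) = - 9 \left(\frac{1}{17} + \left(-8 + 60 + 2 \cdot 25\right)\right) = - 9 \left(\frac{1}{17} + \left(-8 + 60 + 50\right)\right) = - 9 \left(\frac{1}{17} + 102\right) = \left(-9\right) \frac{1735}{17} = - \frac{15615}{17}$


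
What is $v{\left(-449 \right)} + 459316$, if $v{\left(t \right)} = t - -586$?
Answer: $459453$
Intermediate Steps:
$v{\left(t \right)} = 586 + t$ ($v{\left(t \right)} = t + 586 = 586 + t$)
$v{\left(-449 \right)} + 459316 = \left(586 - 449\right) + 459316 = 137 + 459316 = 459453$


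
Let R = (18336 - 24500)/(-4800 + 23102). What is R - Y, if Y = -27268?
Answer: 249526386/9151 ≈ 27268.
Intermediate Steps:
R = -3082/9151 (R = -6164/18302 = -6164*1/18302 = -3082/9151 ≈ -0.33679)
R - Y = -3082/9151 - 1*(-27268) = -3082/9151 + 27268 = 249526386/9151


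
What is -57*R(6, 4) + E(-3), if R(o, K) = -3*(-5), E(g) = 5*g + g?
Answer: -873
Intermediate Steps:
E(g) = 6*g
R(o, K) = 15
-57*R(6, 4) + E(-3) = -57*15 + 6*(-3) = -855 - 18 = -873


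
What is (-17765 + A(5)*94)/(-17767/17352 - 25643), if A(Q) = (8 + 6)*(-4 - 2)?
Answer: 445269672/444975103 ≈ 1.0007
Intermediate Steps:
A(Q) = -84 (A(Q) = 14*(-6) = -84)
(-17765 + A(5)*94)/(-17767/17352 - 25643) = (-17765 - 84*94)/(-17767/17352 - 25643) = (-17765 - 7896)/(-17767*1/17352 - 25643) = -25661/(-17767/17352 - 25643) = -25661/(-444975103/17352) = -25661*(-17352/444975103) = 445269672/444975103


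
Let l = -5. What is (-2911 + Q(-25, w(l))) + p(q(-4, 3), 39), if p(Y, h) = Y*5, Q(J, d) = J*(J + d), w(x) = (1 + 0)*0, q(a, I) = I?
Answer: -2271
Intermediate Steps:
w(x) = 0 (w(x) = 1*0 = 0)
p(Y, h) = 5*Y
(-2911 + Q(-25, w(l))) + p(q(-4, 3), 39) = (-2911 - 25*(-25 + 0)) + 5*3 = (-2911 - 25*(-25)) + 15 = (-2911 + 625) + 15 = -2286 + 15 = -2271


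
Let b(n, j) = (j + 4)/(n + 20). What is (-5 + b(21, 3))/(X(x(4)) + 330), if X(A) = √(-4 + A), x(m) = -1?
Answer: -13068/893021 + 198*I*√5/4465105 ≈ -0.014633 + 9.9156e-5*I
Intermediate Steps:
b(n, j) = (4 + j)/(20 + n)
(-5 + b(21, 3))/(X(x(4)) + 330) = (-5 + (4 + 3)/(20 + 21))/(√(-4 - 1) + 330) = (-5 + 7/41)/(√(-5) + 330) = (-5 + (1/41)*7)/(I*√5 + 330) = (-5 + 7/41)/(330 + I*√5) = -198/(41*(330 + I*√5))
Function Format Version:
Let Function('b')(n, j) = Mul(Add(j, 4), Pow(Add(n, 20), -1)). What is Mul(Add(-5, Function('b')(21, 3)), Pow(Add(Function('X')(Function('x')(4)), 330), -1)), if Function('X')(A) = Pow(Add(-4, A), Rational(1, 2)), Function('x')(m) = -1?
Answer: Add(Rational(-13068, 893021), Mul(Rational(198, 4465105), I, Pow(5, Rational(1, 2)))) ≈ Add(-0.014633, Mul(9.9156e-5, I))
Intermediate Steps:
Function('b')(n, j) = Mul(Pow(Add(20, n), -1), Add(4, j)) (Function('b')(n, j) = Mul(Add(4, j), Pow(Add(20, n), -1)) = Mul(Pow(Add(20, n), -1), Add(4, j)))
Mul(Add(-5, Function('b')(21, 3)), Pow(Add(Function('X')(Function('x')(4)), 330), -1)) = Mul(Add(-5, Mul(Pow(Add(20, 21), -1), Add(4, 3))), Pow(Add(Pow(Add(-4, -1), Rational(1, 2)), 330), -1)) = Mul(Add(-5, Mul(Pow(41, -1), 7)), Pow(Add(Pow(-5, Rational(1, 2)), 330), -1)) = Mul(Add(-5, Mul(Rational(1, 41), 7)), Pow(Add(Mul(I, Pow(5, Rational(1, 2))), 330), -1)) = Mul(Add(-5, Rational(7, 41)), Pow(Add(330, Mul(I, Pow(5, Rational(1, 2)))), -1)) = Mul(Rational(-198, 41), Pow(Add(330, Mul(I, Pow(5, Rational(1, 2)))), -1))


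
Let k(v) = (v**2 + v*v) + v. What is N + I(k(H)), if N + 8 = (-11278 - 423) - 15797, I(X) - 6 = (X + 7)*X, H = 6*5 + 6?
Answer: 6897280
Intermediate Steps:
H = 36 (H = 30 + 6 = 36)
k(v) = v + 2*v**2 (k(v) = (v**2 + v**2) + v = 2*v**2 + v = v + 2*v**2)
I(X) = 6 + X*(7 + X) (I(X) = 6 + (X + 7)*X = 6 + (7 + X)*X = 6 + X*(7 + X))
N = -27506 (N = -8 + ((-11278 - 423) - 15797) = -8 + (-11701 - 15797) = -8 - 27498 = -27506)
N + I(k(H)) = -27506 + (6 + (36*(1 + 2*36))**2 + 7*(36*(1 + 2*36))) = -27506 + (6 + (36*(1 + 72))**2 + 7*(36*(1 + 72))) = -27506 + (6 + (36*73)**2 + 7*(36*73)) = -27506 + (6 + 2628**2 + 7*2628) = -27506 + (6 + 6906384 + 18396) = -27506 + 6924786 = 6897280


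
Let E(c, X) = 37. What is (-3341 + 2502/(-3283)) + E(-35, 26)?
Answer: -10849534/3283 ≈ -3304.8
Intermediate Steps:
(-3341 + 2502/(-3283)) + E(-35, 26) = (-3341 + 2502/(-3283)) + 37 = (-3341 + 2502*(-1/3283)) + 37 = (-3341 - 2502/3283) + 37 = -10971005/3283 + 37 = -10849534/3283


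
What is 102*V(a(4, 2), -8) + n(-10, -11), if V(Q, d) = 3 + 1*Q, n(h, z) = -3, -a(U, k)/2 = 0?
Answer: 303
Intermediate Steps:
a(U, k) = 0 (a(U, k) = -2*0 = 0)
V(Q, d) = 3 + Q
102*V(a(4, 2), -8) + n(-10, -11) = 102*(3 + 0) - 3 = 102*3 - 3 = 306 - 3 = 303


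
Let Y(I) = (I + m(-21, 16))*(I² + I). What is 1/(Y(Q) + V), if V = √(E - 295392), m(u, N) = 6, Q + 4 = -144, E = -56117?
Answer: -3089352/9544096131413 - I*√351509/9544096131413 ≈ -3.2369e-7 - 6.212e-11*I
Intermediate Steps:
Q = -148 (Q = -4 - 144 = -148)
Y(I) = (6 + I)*(I + I²) (Y(I) = (I + 6)*(I² + I) = (6 + I)*(I + I²))
V = I*√351509 (V = √(-56117 - 295392) = √(-351509) = I*√351509 ≈ 592.88*I)
1/(Y(Q) + V) = 1/(-148*(6 + (-148)² + 7*(-148)) + I*√351509) = 1/(-148*(6 + 21904 - 1036) + I*√351509) = 1/(-148*20874 + I*√351509) = 1/(-3089352 + I*√351509)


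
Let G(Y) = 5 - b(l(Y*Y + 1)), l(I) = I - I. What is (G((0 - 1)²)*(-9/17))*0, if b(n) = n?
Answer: 0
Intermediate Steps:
l(I) = 0
G(Y) = 5 (G(Y) = 5 - 1*0 = 5 + 0 = 5)
(G((0 - 1)²)*(-9/17))*0 = (5*(-9/17))*0 = -45/17*0 = 0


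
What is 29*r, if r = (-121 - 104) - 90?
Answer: -9135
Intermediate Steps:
r = -315 (r = -225 - 90 = -315)
29*r = 29*(-315) = -9135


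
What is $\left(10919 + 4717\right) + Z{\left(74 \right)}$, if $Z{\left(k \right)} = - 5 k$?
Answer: $15266$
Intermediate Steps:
$\left(10919 + 4717\right) + Z{\left(74 \right)} = \left(10919 + 4717\right) - 370 = 15636 - 370 = 15266$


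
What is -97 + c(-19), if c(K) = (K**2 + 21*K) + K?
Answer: -154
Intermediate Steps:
c(K) = K**2 + 22*K
-97 + c(-19) = -97 - 19*(22 - 19) = -97 - 19*3 = -97 - 57 = -154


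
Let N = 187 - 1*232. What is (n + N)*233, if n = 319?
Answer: 63842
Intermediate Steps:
N = -45 (N = 187 - 232 = -45)
(n + N)*233 = (319 - 45)*233 = 274*233 = 63842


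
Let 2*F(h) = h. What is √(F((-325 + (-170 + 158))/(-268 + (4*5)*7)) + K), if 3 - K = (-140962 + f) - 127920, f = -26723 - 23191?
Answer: 7*√1665569/16 ≈ 564.62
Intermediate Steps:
f = -49914
F(h) = h/2
K = 318799 (K = 3 - ((-140962 - 49914) - 127920) = 3 - (-190876 - 127920) = 3 - 1*(-318796) = 3 + 318796 = 318799)
√(F((-325 + (-170 + 158))/(-268 + (4*5)*7)) + K) = √(((-325 + (-170 + 158))/(-268 + (4*5)*7))/2 + 318799) = √(((-325 - 12)/(-268 + 20*7))/2 + 318799) = √((-337/(-268 + 140))/2 + 318799) = √((-337/(-128))/2 + 318799) = √((-337*(-1/128))/2 + 318799) = √((½)*(337/128) + 318799) = √(337/256 + 318799) = √(81612881/256) = 7*√1665569/16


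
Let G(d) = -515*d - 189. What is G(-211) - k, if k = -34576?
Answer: 143052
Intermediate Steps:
G(d) = -189 - 515*d
G(-211) - k = (-189 - 515*(-211)) - 1*(-34576) = (-189 + 108665) + 34576 = 108476 + 34576 = 143052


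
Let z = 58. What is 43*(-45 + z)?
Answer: 559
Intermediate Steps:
43*(-45 + z) = 43*(-45 + 58) = 43*13 = 559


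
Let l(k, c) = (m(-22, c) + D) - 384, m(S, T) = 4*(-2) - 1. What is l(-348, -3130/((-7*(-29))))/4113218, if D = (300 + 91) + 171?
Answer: 169/4113218 ≈ 4.1087e-5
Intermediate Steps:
m(S, T) = -9 (m(S, T) = -8 - 1 = -9)
D = 562 (D = 391 + 171 = 562)
l(k, c) = 169 (l(k, c) = (-9 + 562) - 384 = 553 - 384 = 169)
l(-348, -3130/((-7*(-29))))/4113218 = 169/4113218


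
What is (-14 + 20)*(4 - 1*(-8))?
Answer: 72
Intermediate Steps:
(-14 + 20)*(4 - 1*(-8)) = 6*(4 + 8) = 6*12 = 72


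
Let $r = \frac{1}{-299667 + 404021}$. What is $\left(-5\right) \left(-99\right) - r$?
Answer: $\frac{51655229}{104354} \approx 495.0$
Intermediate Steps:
$r = \frac{1}{104354} \approx 9.5828 \cdot 10^{-6}$
$\left(-5\right) \left(-99\right) - r = \left(-5\right) \left(-99\right) - \frac{1}{104354} = 495 - \frac{1}{104354} = \frac{51655229}{104354}$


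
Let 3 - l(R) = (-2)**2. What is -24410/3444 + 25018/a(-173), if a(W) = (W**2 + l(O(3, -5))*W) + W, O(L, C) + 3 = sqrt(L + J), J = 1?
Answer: -322202449/51537738 ≈ -6.2518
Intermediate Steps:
O(L, C) = -3 + sqrt(1 + L) (O(L, C) = -3 + sqrt(L + 1) = -3 + sqrt(1 + L))
l(R) = -1 (l(R) = 3 - 1*(-2)**2 = 3 - 1*4 = 3 - 4 = -1)
a(W) = W**2 (a(W) = (W**2 - W) + W = W**2)
-24410/3444 + 25018/a(-173) = -24410/3444 + 25018/((-173)**2) = -24410*1/3444 + 25018/29929 = -12205/1722 + 25018*(1/29929) = -12205/1722 + 25018/29929 = -322202449/51537738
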